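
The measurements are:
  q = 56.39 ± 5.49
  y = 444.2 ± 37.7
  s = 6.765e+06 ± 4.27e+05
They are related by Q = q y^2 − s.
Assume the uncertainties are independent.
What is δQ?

2.22e+06

Let p = q·y^2 = 1.113e+07. δp/p = √((1·δq/q)² + (2·δy/y)²) = √(0.00948 + 0.0288) = 0.196, so δp = 2.18e+06.
Q = p − s: δQ = √(δp² + δs²) = √(4.74e+12 + 1.82e+11) = 2.22e+06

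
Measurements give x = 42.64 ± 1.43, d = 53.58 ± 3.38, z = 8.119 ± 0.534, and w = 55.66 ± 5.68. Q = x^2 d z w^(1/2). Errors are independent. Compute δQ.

Since Q is a product/quotient, work with relative uncertainties:
  (2·δx/x)² = (2×0.0335)² = 0.00450;  (1·δd/d)² = (1×0.0631)² = 0.00398;  (1·δz/z)² = (1×0.0658)² = 0.00433;  (½·δw/w)² = (0.5×0.102)² = 0.00260
δQ/Q = √(0.0154) = 0.124
Q = 5.901e+06, so δQ = 0.124 × 5.901e+06 = 7.32e+05.

7.32e+05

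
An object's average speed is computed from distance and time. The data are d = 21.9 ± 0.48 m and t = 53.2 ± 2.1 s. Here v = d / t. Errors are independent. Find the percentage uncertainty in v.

4.52%

Products/powers → add relative errors in quadrature, weighted by exponent:
  (1·δd/d)² = (1×0.0219)² = 0.000480;  (-1·δt/t)² = (-1×0.0395)² = 0.00156
δv/v = √(0.00204) = 0.0452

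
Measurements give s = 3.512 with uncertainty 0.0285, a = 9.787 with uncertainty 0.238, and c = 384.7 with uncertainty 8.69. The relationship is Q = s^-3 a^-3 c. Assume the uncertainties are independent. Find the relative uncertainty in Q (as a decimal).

Q is a product of powers, so relative uncertainties combine in quadrature:
  (-3·δs/s)² = (-3×0.00812)² = 0.000593;  (-3·δa/a)² = (-3×0.0243)² = 0.00532;  (1·δc/c)² = (1×0.0226)² = 0.000510
δQ/Q = √(0.00643) = 0.0802

0.0802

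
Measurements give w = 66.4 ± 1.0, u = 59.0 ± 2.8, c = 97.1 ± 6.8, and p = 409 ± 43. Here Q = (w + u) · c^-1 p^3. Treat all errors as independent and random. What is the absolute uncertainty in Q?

2.86e+07

Let h = w + u = 125. δh = √(δw² + δu²) = √(1.00 + 7.84) = 2.97, so δh/h = 0.0237.
Q is then a monomial in h, c, p:
δQ/Q = √((δh/h)² + (-1·δc/c)² + (3·δp/p)²) = √(0.000562 + 0.00490 + 0.0995) = 0.324
Q = 8.84e+07, so δQ = 0.324 × 8.84e+07 = 2.86e+07.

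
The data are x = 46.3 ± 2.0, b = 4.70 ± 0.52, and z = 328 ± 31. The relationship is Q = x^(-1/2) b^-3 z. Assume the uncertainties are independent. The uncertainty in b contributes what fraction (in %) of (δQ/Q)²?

(δQ/Q)² = (−½·δx/x)² + (-3·δb/b)² + (1·δz/z)²
  x term: (-0.5×0.0432)² = 0.000466
  b term: (-3×0.111)² = 0.110
  z term: (1×0.0945)² = 0.00893
Total = 0.120. Share from b = 0.110/0.120 = 0.921.

92.1%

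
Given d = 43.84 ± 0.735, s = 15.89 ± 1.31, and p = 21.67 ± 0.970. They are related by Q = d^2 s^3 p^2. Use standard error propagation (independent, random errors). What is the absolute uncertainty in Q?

9.6e+08

Since Q is a product/quotient, work with relative uncertainties:
  (2·δd/d)² = (2×0.0168)² = 0.00112;  (3·δs/s)² = (3×0.0824)² = 0.0612;  (2·δp/p)² = (2×0.0448)² = 0.00801
δQ/Q = √(0.0703) = 0.265
Q = 3.621e+09, so δQ = 0.265 × 3.621e+09 = 9.6e+08.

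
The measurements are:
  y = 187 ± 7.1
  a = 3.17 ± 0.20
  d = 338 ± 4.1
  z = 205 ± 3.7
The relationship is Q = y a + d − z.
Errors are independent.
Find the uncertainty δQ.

44.0

Let p = y·a = 593. δp/p = √((1·δy/y)² + (1·δa/a)²) = √(0.00144 + 0.00398) = 0.0736, so δp = 43.7.
Q = p + d − z: δQ = √(δp² + δd² + δz²) = √(1910 + 16.8 + 13.7) = 44.0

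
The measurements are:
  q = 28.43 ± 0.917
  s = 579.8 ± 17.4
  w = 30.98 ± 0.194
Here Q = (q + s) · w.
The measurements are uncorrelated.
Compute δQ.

Let u = q + s = 608.2. δu = √(δq² + δs²) = √(0.841 + 303) = 17.4, so δu/u = 0.0286.
Q is then a monomial in u, w:
δQ/Q = √((δu/u)² + (1·δw/w)²) = √(0.000821 + 3.92e-05) = 0.0293
Q = 18840, so δQ = 0.0293 × 18840 = 553.

553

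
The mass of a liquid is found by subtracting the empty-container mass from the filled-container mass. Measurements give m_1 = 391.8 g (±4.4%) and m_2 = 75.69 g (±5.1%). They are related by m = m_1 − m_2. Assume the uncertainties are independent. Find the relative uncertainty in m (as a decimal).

0.0559

m is a linear combination, so absolute uncertainties add in quadrature:
  (δm_1)² = 297;  (δm_2)² = 14.9
δm = √(312) = 17.7 g
m = 316.1 g, so δm/m = 17.7/316.1 = 0.0559.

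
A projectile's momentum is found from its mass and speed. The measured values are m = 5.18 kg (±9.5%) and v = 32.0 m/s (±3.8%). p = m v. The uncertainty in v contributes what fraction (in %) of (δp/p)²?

13.8%

(δp/p)² = (1·δm/m)² + (1·δv/v)²
  m term: (1×0.0950)² = 0.00903
  v term: (1×0.0380)² = 0.00144
Total = 0.0105. Share from v = 0.00144/0.0105 = 0.138.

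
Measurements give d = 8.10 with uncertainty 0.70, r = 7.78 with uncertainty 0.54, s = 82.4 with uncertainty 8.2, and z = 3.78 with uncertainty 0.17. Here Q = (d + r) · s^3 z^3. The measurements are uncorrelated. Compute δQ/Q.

0.332

Let u = d + r = 15.9. δu = √(δd² + δr²) = √(0.490 + 0.292) = 0.884, so δu/u = 0.0557.
Q is then a monomial in u, s, z:
δQ/Q = √((δu/u)² + (3·δs/s)² + (3·δz/z)²) = √(0.00310 + 0.0891 + 0.0182) = 0.332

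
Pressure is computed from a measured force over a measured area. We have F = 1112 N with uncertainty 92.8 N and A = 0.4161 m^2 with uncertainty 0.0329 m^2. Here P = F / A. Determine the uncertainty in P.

307 Pa

Products/powers → add relative errors in quadrature, weighted by exponent:
  (1·δF/F)² = (1×0.0835)² = 0.00696;  (-1·δA/A)² = (-1×0.0791)² = 0.00625
δP/P = √(0.0132) = 0.115
P = 2672 Pa, so δP = 0.115 × 2672 = 307 Pa.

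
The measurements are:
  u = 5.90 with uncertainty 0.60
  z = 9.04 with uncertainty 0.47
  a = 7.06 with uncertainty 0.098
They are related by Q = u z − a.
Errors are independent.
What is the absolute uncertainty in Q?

6.09

Let p = u·z = 53.3. δp/p = √((1·δu/u)² + (1·δz/z)²) = √(0.0103 + 0.00270) = 0.114, so δp = 6.09.
Q = p − a: δQ = √(δp² + δa²) = √(37.1 + 0.00960) = 6.09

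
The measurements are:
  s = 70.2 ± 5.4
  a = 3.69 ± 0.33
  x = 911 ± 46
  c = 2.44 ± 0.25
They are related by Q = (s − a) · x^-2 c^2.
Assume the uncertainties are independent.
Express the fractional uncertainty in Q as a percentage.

24.3%

Let u = s − a = 66.5. δu = √(δs² + δa²) = √(29.2 + 0.109) = 5.41, so δu/u = 0.0813.
Q is then a monomial in u, x, c:
δQ/Q = √((δu/u)² + (-2·δx/x)² + (2·δc/c)²) = √(0.00662 + 0.0102 + 0.0420) = 0.243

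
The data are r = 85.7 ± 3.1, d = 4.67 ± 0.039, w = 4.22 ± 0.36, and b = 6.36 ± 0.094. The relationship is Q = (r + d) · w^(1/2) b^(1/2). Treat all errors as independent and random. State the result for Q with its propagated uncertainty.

Let u = r + d = 90.4. δu = √(δr² + δd²) = √(9.61 + 0.00152) = 3.10, so δu/u = 0.0343.
Q is then a monomial in u, w, b:
δQ/Q = √((δu/u)² + (½·δw/w)² + (½·δb/b)²) = √(0.00118 + 0.00182 + 5.46e-05) = 0.0552
Q = 468, so δQ = 0.0552 × 468 = 25.9.

468 ± 25.9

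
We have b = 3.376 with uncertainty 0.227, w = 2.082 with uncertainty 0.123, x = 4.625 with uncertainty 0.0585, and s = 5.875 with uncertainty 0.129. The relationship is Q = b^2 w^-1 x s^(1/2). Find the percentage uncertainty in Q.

14.8%

For a monomial Q ∝ b^2, w^-1, x, s^(1/2), fractional errors add in quadrature:
  (2·δb/b)² = (2×0.0672)² = 0.0181;  (-1·δw/w)² = (-1×0.0591)² = 0.00349;  (1·δx/x)² = (1×0.0126)² = 0.000160;  (½·δs/s)² = (0.5×0.0220)² = 0.000121
δQ/Q = √(0.0219) = 0.148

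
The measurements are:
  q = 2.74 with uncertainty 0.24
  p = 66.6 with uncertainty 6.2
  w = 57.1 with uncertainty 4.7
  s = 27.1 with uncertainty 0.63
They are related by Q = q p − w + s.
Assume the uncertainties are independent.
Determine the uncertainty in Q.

23.8

Let h = q·p = 182. δh/h = √((1·δq/q)² + (1·δp/p)²) = √(0.00767 + 0.00867) = 0.128, so δh = 23.3.
Q = h − w + s: δQ = √(δh² + δw² + δs²) = √(544 + 22.1 + 0.397) = 23.8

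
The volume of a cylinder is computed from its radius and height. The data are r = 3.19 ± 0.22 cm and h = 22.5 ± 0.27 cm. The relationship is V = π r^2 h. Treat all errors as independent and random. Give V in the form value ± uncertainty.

Relative error in a monomial: (δV/V)² = Σ (nᵢ · δxᵢ/xᵢ)².
  (2·δr/r)² = (2×0.0690)² = 0.0190;  (1·δh/h)² = (1×0.0120)² = 0.000144
δV/V = √(0.0192) = 0.138
V = 719 cm^3, so δV = 0.138 × 719 = 99.6 cm^3.

719 ± 99.6 cm^3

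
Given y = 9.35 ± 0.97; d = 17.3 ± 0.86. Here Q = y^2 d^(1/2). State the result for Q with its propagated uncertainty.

Since Q is a product/quotient, work with relative uncertainties:
  (2·δy/y)² = (2×0.104)² = 0.0431;  (½·δd/d)² = (0.5×0.0497)² = 0.000618
δQ/Q = √(0.0437) = 0.209
Q = 364, so δQ = 0.209 × 364 = 76.0.

364 ± 76.0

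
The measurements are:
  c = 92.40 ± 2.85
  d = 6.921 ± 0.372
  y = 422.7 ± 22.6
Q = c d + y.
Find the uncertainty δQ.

45.6

Let p = c·d = 639.5. δp/p = √((1·δc/c)² + (1·δd/d)²) = √(0.000951 + 0.00289) = 0.0620, so δp = 39.6.
Q = p + y: δQ = √(δp² + δy²) = √(1570 + 511) = 45.6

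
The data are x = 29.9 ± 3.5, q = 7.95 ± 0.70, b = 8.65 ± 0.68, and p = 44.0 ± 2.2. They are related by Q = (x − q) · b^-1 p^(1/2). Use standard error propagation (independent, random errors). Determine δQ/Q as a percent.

18.2%

Let u = x − q = 21.9. δu = √(δx² + δq²) = √(12.2 + 0.490) = 3.57, so δu/u = 0.163.
Q is then a monomial in u, b, p:
δQ/Q = √((δu/u)² + (-1·δb/b)² + (½·δp/p)²) = √(0.0264 + 0.00618 + 0.000625) = 0.182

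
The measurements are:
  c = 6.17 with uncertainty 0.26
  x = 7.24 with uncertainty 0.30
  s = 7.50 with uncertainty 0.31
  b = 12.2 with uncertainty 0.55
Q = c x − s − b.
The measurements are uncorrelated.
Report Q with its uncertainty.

Let p = c·x = 44.7. δp/p = √((1·δc/c)² + (1·δx/x)²) = √(0.00178 + 0.00172) = 0.0591, so δp = 2.64.
Q = p − s − b: δQ = √(δp² + δs² + δb²) = √(6.97 + 0.0961 + 0.303) = 2.71
Q = 25.0.

25.0 ± 2.71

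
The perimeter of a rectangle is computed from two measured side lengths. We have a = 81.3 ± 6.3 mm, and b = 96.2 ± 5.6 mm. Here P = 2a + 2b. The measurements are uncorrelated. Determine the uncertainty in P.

16.9 mm

Absolute uncertainties add in quadrature for a linear combination:
  (2·δa)² = 159;  (2·δb)² = 125
δP = √(284) = 16.9 mm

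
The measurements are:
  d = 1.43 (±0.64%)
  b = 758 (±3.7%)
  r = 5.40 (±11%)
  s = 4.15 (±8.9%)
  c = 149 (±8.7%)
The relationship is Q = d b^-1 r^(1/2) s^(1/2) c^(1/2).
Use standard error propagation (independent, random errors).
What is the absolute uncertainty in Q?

For a monomial Q ∝ d, b^-1, r^(1/2), s^(1/2), c^(1/2), fractional errors add in quadrature:
  (1·δd/d)² = (1×0.00640)² = 4.1e-05;  (-1·δb/b)² = (-1×0.0370)² = 0.00137;  (½·δr/r)² = (0.5×0.110)² = 0.00303;  (½·δs/s)² = (0.5×0.0890)² = 0.00198;  (½·δc/c)² = (0.5×0.0870)² = 0.00189
δQ/Q = √(0.00831) = 0.0911
Q = 0.109, so δQ = 0.0911 × 0.109 = 0.00994.

0.00994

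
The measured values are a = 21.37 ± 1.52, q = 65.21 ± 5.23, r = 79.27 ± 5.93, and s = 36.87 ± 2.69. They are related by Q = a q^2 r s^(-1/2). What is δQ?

2.3e+05

Each factor contributes (exponent × relative error)² to (δQ/Q)²:
  (1·δa/a)² = (1×0.0711)² = 0.00506;  (2·δq/q)² = (2×0.0802)² = 0.0257;  (1·δr/r)² = (1×0.0748)² = 0.00560;  (−½·δs/s)² = (-0.5×0.0730)² = 0.00133
δQ/Q = √(0.0377) = 0.194
Q = 1.186e+06, so δQ = 0.194 × 1.186e+06 = 2.3e+05.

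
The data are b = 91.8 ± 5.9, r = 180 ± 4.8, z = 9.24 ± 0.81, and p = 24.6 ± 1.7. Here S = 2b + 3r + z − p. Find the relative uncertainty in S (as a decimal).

S is a linear combination, so absolute uncertainties add in quadrature:
  (2·δb)² = 139;  (3·δr)² = 207;  (δz)² = 0.656;  (δp)² = 2.89
δS = √(350) = 18.7
S = 708, so δS/S = 18.7/708 = 0.0264.

0.0264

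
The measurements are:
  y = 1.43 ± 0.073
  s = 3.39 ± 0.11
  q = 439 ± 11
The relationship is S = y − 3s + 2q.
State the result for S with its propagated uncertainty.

S is a linear combination, so absolute uncertainties add in quadrature:
  (δy)² = 0.00533;  (3·δs)² = 0.109;  (2·δq)² = 484
δS = √(484) = 22.0
S = 869.

869 ± 22.0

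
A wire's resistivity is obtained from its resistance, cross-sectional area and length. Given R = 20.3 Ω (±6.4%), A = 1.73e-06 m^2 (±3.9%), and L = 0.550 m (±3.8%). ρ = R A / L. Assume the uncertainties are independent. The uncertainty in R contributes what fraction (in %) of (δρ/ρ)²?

58.0%

(δρ/ρ)² = (1·δR/R)² + (1·δA/A)² + (-1·δL/L)²
  R term: (1×0.0640)² = 0.00410
  A term: (1×0.0390)² = 0.00152
  L term: (-1×0.0380)² = 0.00144
Total = 0.00706. Share from R = 0.00410/0.00706 = 0.580.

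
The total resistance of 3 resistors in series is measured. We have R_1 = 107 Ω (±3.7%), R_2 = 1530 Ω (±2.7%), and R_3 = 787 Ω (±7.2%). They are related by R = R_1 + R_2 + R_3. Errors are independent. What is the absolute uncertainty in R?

For a sum/difference, combine absolute errors in quadrature:
  (δR_1)² = 15.7;  (δR_2)² = 1710;  (δR_3)² = 3210
δR = √(4930) = 70.2 Ω

70.2 Ω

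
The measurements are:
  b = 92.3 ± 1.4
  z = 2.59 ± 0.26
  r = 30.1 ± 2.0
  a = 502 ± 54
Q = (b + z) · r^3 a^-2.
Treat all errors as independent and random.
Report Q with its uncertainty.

10.3 ± 3.02

Let u = b + z = 94.9. δu = √(δb² + δz²) = √(1.96 + 0.0676) = 1.42, so δu/u = 0.0150.
Q is then a monomial in u, r, a:
δQ/Q = √((δu/u)² + (3·δr/r)² + (-2·δa/a)²) = √(0.000225 + 0.0397 + 0.0463) = 0.294
Q = 10.3, so δQ = 0.294 × 10.3 = 3.02.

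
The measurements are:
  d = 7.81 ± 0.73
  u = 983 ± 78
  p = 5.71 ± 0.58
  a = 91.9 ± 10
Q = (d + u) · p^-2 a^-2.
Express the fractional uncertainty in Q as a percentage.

Let w = d + u = 991. δw = √(δd² + δu²) = √(0.533 + 6080) = 78.0, so δw/w = 0.0787.
Q is then a monomial in w, p, a:
δQ/Q = √((δw/w)² + (-2·δp/p)² + (-2·δa/a)²) = √(0.00620 + 0.0413 + 0.0474) = 0.308

30.8%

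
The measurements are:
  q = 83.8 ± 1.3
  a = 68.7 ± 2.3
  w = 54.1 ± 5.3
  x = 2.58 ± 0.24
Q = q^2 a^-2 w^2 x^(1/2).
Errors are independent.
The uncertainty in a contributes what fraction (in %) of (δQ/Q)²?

9.75%

(δQ/Q)² = (2·δq/q)² + (-2·δa/a)² + (2·δw/w)² + (½·δx/x)²
  q term: (2×0.0155)² = 0.000963
  a term: (-2×0.0335)² = 0.00448
  w term: (2×0.0980)² = 0.0384
  x term: (0.5×0.0930)² = 0.00216
Total = 0.0460. Share from a = 0.00448/0.0460 = 0.0975.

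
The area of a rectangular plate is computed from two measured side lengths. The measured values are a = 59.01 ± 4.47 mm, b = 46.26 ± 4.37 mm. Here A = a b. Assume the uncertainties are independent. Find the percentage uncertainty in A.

12.1%

Relative error in a monomial: (δA/A)² = Σ (nᵢ · δxᵢ/xᵢ)².
  (1·δa/a)² = (1×0.0757)² = 0.00574;  (1·δb/b)² = (1×0.0945)² = 0.00892
δA/A = √(0.0147) = 0.121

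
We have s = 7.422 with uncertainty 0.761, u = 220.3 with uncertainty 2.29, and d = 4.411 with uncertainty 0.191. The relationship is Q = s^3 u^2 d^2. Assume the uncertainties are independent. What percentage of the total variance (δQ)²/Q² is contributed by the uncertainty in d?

7.31%

(δQ/Q)² = (3·δs/s)² + (2·δu/u)² + (2·δd/d)²
  s term: (3×0.103)² = 0.0946
  u term: (2×0.0104)² = 0.000432
  d term: (2×0.0433)² = 0.00750
Total = 0.103. Share from d = 0.00750/0.103 = 0.0731.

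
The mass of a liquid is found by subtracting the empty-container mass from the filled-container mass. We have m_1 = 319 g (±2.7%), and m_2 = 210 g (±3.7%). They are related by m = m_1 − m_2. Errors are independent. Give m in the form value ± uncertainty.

109 ± 11.6 g

Sums and differences: (δm)² = Σ (cᵢ δxᵢ)².
  (δm_1)² = 74.2;  (δm_2)² = 60.4
δm = √(135) = 11.6 g
m = 109 g.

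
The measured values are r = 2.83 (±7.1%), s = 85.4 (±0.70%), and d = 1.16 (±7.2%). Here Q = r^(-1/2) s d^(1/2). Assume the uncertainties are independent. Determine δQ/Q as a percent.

5.10%

Since Q is a product/quotient, work with relative uncertainties:
  (−½·δr/r)² = (-0.5×0.0710)² = 0.00126;  (1·δs/s)² = (1×0.00700)² = 4.9e-05;  (½·δd/d)² = (0.5×0.0720)² = 0.00130
δQ/Q = √(0.00261) = 0.0510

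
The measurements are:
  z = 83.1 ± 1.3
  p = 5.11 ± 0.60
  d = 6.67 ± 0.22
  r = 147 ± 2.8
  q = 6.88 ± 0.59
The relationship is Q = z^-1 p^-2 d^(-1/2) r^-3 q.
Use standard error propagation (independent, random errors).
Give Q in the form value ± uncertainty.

(3.86 ± 0.995) × 10^-10

Relative error in a monomial: (δQ/Q)² = Σ (nᵢ · δxᵢ/xᵢ)².
  (-1·δz/z)² = (-1×0.0156)² = 0.000245;  (-2·δp/p)² = (-2×0.117)² = 0.0551;  (−½·δd/d)² = (-0.5×0.0330)² = 0.000272;  (-3·δr/r)² = (-3×0.0190)² = 0.00327;  (1·δq/q)² = (1×0.0858)² = 0.00735
δQ/Q = √(0.0663) = 0.257
Q = 3.86e-10, so δQ = 0.257 × 3.86e-10 = 9.95e-11.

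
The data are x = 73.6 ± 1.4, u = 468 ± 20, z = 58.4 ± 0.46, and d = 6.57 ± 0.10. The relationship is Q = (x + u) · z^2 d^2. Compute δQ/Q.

0.0504

Let w = x + u = 542. δw = √(δx² + δu²) = √(1.96 + 400) = 20.0, so δw/w = 0.0370.
Q is then a monomial in w, z, d:
δQ/Q = √((δw/w)² + (2·δz/z)² + (2·δd/d)²) = √(0.00137 + 0.000248 + 0.000927) = 0.0504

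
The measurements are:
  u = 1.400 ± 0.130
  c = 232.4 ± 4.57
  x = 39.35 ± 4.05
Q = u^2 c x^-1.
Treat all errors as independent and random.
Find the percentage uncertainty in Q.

21.3%

Each factor contributes (exponent × relative error)² to (δQ/Q)²:
  (2·δu/u)² = (2×0.0929)² = 0.0345;  (1·δc/c)² = (1×0.0197)² = 0.000387;  (-1·δx/x)² = (-1×0.103)² = 0.0106
δQ/Q = √(0.0455) = 0.213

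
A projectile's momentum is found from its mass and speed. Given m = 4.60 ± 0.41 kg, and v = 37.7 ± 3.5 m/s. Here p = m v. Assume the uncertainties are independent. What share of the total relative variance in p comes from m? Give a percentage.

48.0%

(δp/p)² = (1·δm/m)² + (1·δv/v)²
  m term: (1×0.0891)² = 0.00794
  v term: (1×0.0928)² = 0.00862
Total = 0.0166. Share from m = 0.00794/0.0166 = 0.480.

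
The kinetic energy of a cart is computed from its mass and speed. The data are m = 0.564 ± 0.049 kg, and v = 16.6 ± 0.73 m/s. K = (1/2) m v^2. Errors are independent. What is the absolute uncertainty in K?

9.61 J

Relative error in a monomial: (δK/K)² = Σ (nᵢ · δxᵢ/xᵢ)².
  (1·δm/m)² = (1×0.0869)² = 0.00755;  (2·δv/v)² = (2×0.0440)² = 0.00774
δK/K = √(0.0153) = 0.124
K = 77.7 J, so δK = 0.124 × 77.7 = 9.61 J.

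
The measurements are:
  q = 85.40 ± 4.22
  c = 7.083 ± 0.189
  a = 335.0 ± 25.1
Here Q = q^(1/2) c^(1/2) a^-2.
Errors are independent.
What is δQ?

3.34e-05

Q is a product of powers, so relative uncertainties combine in quadrature:
  (½·δq/q)² = (0.5×0.0494)² = 0.000610;  (½·δc/c)² = (0.5×0.0267)² = 0.000178;  (-2·δa/a)² = (-2×0.0749)² = 0.0225
δQ/Q = √(0.0232) = 0.152
Q = 0.0002192, so δQ = 0.152 × 0.0002192 = 3.34e-05.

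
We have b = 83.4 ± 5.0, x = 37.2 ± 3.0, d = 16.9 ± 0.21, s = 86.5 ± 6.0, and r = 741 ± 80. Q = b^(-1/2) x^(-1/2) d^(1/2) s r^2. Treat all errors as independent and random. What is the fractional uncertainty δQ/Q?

0.232

For a monomial Q ∝ b^(-1/2), x^(-1/2), d^(1/2), s, r^2, fractional errors add in quadrature:
  (−½·δb/b)² = (-0.5×0.0600)² = 0.000899;  (−½·δx/x)² = (-0.5×0.0806)² = 0.00163;  (½·δd/d)² = (0.5×0.0124)² = 3.86e-05;  (1·δs/s)² = (1×0.0694)² = 0.00481;  (2·δr/r)² = (2×0.108)² = 0.0466
δQ/Q = √(0.0540) = 0.232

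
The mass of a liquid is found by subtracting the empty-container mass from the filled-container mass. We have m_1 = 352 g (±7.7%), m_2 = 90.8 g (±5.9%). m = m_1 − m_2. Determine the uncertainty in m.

Absolute uncertainties add in quadrature for a linear combination:
  (δm_1)² = 735;  (δm_2)² = 28.7
δm = √(763) = 27.6 g

27.6 g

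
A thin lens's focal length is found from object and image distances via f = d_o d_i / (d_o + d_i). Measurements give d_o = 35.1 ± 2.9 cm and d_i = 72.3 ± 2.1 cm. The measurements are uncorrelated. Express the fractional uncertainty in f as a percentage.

∂f/∂d_o = (d_i/(d_o+d_i))² = 0.453;  ∂f/∂d_i = (d_o/(d_o+d_i))² = 0.107
δf = √((∂f/∂d_o · δd_o)² + (∂f/∂d_i · δd_i)²) = √(1.73 + 0.0503) = 1.33 cm
f = 23.6 cm, so δf/f = 1.33/23.6 = 0.0564.

5.64%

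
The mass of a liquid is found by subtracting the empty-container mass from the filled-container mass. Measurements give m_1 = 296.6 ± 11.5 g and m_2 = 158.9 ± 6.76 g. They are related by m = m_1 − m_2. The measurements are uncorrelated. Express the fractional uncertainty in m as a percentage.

m is a linear combination, so absolute uncertainties add in quadrature:
  (δm_1)² = 132;  (δm_2)² = 45.7
δm = √(178) = 13.3 g
m = 137.7 g, so δm/m = 13.3/137.7 = 0.0969.

9.69%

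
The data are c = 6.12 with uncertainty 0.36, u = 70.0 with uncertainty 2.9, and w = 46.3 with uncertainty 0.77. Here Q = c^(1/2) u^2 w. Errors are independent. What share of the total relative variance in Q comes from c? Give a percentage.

(δQ/Q)² = (½·δc/c)² + (2·δu/u)² + (1·δw/w)²
  c term: (0.5×0.0588)² = 0.000865
  u term: (2×0.0414)² = 0.00687
  w term: (1×0.0166)² = 0.000277
Total = 0.00801. Share from c = 0.000865/0.00801 = 0.108.

10.8%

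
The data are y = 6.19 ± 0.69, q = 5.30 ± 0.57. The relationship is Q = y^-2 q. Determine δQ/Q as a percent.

Q is a product of powers, so relative uncertainties combine in quadrature:
  (-2·δy/y)² = (-2×0.111)² = 0.0497;  (1·δq/q)² = (1×0.108)² = 0.0116
δQ/Q = √(0.0613) = 0.248

24.8%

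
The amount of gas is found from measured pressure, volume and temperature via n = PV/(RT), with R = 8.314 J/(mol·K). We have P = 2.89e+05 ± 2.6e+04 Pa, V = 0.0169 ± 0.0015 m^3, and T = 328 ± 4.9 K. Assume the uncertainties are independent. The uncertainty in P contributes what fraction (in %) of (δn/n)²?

(δn/n)² = (1·δP/P)² + (1·δV/V)² + (-1·δT/T)²
  P term: (1×0.0900)² = 0.00809
  V term: (1×0.0888)² = 0.00788
  T term: (-1×0.0149)² = 0.000223
Total = 0.0162. Share from P = 0.00809/0.0162 = 0.500.

50.0%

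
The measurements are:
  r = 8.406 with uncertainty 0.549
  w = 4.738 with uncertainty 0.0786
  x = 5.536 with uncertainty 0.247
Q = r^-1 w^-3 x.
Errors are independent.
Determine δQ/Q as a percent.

9.35%

Q is a product of powers, so relative uncertainties combine in quadrature:
  (-1·δr/r)² = (-1×0.0653)² = 0.00427;  (-3·δw/w)² = (-3×0.0166)² = 0.00248;  (1·δx/x)² = (1×0.0446)² = 0.00199
δQ/Q = √(0.00873) = 0.0935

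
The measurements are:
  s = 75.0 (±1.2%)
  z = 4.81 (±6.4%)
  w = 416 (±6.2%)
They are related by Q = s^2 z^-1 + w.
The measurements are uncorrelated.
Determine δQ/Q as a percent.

Let p = s^2·z^-1 = 1170. δp/p = √((2·δs/s)² + (-1·δz/z)²) = √(0.000576 + 0.00410) = 0.0684, so δp = 79.9.
Q = p + w: δQ = √(δp² + δw²) = √(6390 + 665) = 84.0
Q = 1590, so δQ/Q = 84.0/1590 = 0.0530.

5.30%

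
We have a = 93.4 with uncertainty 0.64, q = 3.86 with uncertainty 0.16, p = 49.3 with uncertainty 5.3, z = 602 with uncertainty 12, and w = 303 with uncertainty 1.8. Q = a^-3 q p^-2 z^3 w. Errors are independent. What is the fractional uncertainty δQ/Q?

Q is a product of powers, so relative uncertainties combine in quadrature:
  (-3·δa/a)² = (-3×0.00685)² = 0.000423;  (1·δq/q)² = (1×0.0415)² = 0.00172;  (-2·δp/p)² = (-2×0.108)² = 0.0462;  (3·δz/z)² = (3×0.0199)² = 0.00358;  (1·δw/w)² = (1×0.00594)² = 3.53e-05
δQ/Q = √(0.0520) = 0.228

0.228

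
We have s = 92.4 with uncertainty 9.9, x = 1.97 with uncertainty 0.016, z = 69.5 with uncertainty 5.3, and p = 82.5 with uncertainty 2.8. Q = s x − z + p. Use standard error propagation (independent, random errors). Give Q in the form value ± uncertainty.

Let w = s·x = 182. δw/w = √((1·δs/s)² + (1·δx/x)²) = √(0.0115 + 6.6e-05) = 0.107, so δw = 19.6.
Q = w − z + p: δQ = √(δw² + δz² + δp²) = √(383 + 28.1 + 7.84) = 20.5
Q = 195.

195 ± 20.5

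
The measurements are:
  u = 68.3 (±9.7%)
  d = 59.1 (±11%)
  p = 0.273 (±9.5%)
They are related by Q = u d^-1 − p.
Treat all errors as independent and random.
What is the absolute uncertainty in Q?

0.171

Let w = u·d^-1 = 1.16. δw/w = √((1·δu/u)² + (-1·δd/d)²) = √(0.00941 + 0.0121) = 0.147, so δw = 0.169.
Q = w − p: δQ = √(δw² + δp²) = √(0.0287 + 0.000673) = 0.171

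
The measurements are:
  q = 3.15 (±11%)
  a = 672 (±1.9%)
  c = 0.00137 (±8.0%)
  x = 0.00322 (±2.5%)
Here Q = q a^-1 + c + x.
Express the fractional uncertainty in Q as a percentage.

5.83%

Let p = q·a^-1 = 0.00469. δp/p = √((1·δq/q)² + (-1·δa/a)²) = √(0.0121 + 0.000361) = 0.112, so δp = 0.000523.
Q = p + c + x: δQ = √(δp² + δc² + δx²) = √(2.74e-07 + 1.2e-08 + 6.48e-09) = 0.000541
Q = 0.00928, so δQ/Q = 0.000541/0.00928 = 0.0583.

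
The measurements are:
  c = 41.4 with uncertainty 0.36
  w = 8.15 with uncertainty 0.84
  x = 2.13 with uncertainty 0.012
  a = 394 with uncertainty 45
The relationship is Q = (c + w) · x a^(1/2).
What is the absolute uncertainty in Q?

Let u = c + w = 49.5. δu = √(δc² + δw²) = √(0.130 + 0.706) = 0.914, so δu/u = 0.0184.
Q is then a monomial in u, x, a:
δQ/Q = √((δu/u)² + (1·δx/x)² + (½·δa/a)²) = √(0.000340 + 3.17e-05 + 0.00326) = 0.0603
Q = 2090, so δQ = 0.0603 × 2090 = 126.

126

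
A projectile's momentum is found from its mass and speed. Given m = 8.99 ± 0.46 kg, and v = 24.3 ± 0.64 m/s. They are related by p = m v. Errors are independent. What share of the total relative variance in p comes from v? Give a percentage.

(δp/p)² = (1·δm/m)² + (1·δv/v)²
  m term: (1×0.0512)² = 0.00262
  v term: (1×0.0263)² = 0.000694
Total = 0.00331. Share from v = 0.000694/0.00331 = 0.209.

20.9%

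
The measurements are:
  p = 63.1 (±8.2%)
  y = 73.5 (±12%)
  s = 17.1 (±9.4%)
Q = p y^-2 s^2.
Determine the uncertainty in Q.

Q is a product of powers, so relative uncertainties combine in quadrature:
  (1·δp/p)² = (1×0.0820)² = 0.00672;  (-2·δy/y)² = (-2×0.120)² = 0.0576;  (2·δs/s)² = (2×0.0940)² = 0.0353
δQ/Q = √(0.0997) = 0.316
Q = 3.42, so δQ = 0.316 × 3.42 = 1.08.

1.08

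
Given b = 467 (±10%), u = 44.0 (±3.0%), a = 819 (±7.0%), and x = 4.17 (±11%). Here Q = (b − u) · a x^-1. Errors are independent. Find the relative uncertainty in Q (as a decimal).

0.171

Let w = b − u = 423. δw = √(δb² + δu²) = √(2180 + 1.74) = 46.7, so δw/w = 0.110.
Q is then a monomial in w, a, x:
δQ/Q = √((δw/w)² + (1·δa/a)² + (-1·δx/x)²) = √(0.0122 + 0.00490 + 0.0121) = 0.171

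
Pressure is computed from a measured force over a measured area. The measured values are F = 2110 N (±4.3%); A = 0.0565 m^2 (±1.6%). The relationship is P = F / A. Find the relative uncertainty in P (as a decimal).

0.0459

Products/powers → add relative errors in quadrature, weighted by exponent:
  (1·δF/F)² = (1×0.0430)² = 0.00185;  (-1·δA/A)² = (-1×0.0160)² = 0.000256
δP/P = √(0.00210) = 0.0459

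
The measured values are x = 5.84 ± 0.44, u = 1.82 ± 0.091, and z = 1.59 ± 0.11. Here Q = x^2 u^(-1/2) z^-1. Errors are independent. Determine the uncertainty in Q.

Relative error in a monomial: (δQ/Q)² = Σ (nᵢ · δxᵢ/xᵢ)².
  (2·δx/x)² = (2×0.0753)² = 0.0227;  (−½·δu/u)² = (-0.5×0.0500)² = 0.000625;  (-1·δz/z)² = (-1×0.0692)² = 0.00479
δQ/Q = √(0.0281) = 0.168
Q = 15.9, so δQ = 0.168 × 15.9 = 2.67.

2.67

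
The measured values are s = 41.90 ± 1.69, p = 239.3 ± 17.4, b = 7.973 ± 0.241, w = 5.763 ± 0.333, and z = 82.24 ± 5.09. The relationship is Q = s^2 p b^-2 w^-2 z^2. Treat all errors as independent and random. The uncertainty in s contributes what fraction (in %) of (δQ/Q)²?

(δQ/Q)² = (2·δs/s)² + (1·δp/p)² + (-2·δb/b)² + (-2·δw/w)² + (2·δz/z)²
  s term: (2×0.0403)² = 0.00651
  p term: (1×0.0727)² = 0.00529
  b term: (-2×0.0302)² = 0.00365
  w term: (-2×0.0578)² = 0.0134
  z term: (2×0.0619)² = 0.0153
Total = 0.0441. Share from s = 0.00651/0.0441 = 0.147.

14.7%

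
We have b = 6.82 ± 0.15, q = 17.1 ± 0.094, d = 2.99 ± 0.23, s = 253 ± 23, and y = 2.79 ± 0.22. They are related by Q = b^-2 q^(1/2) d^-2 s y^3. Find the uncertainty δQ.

16.4

Products/powers → add relative errors in quadrature, weighted by exponent:
  (-2·δb/b)² = (-2×0.0220)² = 0.00193;  (½·δq/q)² = (0.5×0.00550)² = 7.55e-06;  (-2·δd/d)² = (-2×0.0769)² = 0.0237;  (1·δs/s)² = (1×0.0909)² = 0.00826;  (3·δy/y)² = (3×0.0789)² = 0.0560
δQ/Q = √(0.0898) = 0.300
Q = 54.6, so δQ = 0.300 × 54.6 = 16.4.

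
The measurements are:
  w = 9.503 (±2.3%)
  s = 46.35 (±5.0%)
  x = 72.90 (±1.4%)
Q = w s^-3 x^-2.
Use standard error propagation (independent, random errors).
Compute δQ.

For a monomial Q ∝ w, s^-3, x^-2, fractional errors add in quadrature:
  (1·δw/w)² = (1×0.0230)² = 0.000529;  (-3·δs/s)² = (-3×0.0500)² = 0.0225;  (-2·δx/x)² = (-2×0.0140)² = 0.000784
δQ/Q = √(0.0238) = 0.154
Q = 1.796e-08, so δQ = 0.154 × 1.796e-08 = 2.77e-09.

2.77e-09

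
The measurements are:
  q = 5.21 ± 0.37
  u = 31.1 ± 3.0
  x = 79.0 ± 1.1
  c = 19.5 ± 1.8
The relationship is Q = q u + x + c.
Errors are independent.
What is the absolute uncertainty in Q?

19.5

Let p = q·u = 162. δp/p = √((1·δq/q)² + (1·δu/u)²) = √(0.00504 + 0.00931) = 0.120, so δp = 19.4.
Q = p + x + c: δQ = √(δp² + δx² + δc²) = √(377 + 1.21 + 3.24) = 19.5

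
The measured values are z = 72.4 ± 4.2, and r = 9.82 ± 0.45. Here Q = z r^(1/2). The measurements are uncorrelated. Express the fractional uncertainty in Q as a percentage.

6.24%

Since Q is a product/quotient, work with relative uncertainties:
  (1·δz/z)² = (1×0.0580)² = 0.00337;  (½·δr/r)² = (0.5×0.0458)² = 0.000525
δQ/Q = √(0.00389) = 0.0624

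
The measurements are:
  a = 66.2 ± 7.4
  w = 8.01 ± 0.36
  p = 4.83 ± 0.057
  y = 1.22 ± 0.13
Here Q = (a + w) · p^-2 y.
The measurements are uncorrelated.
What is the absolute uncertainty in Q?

Let u = a + w = 74.2. δu = √(δa² + δw²) = √(54.8 + 0.130) = 7.41, so δu/u = 0.0998.
Q is then a monomial in u, p, y:
δQ/Q = √((δu/u)² + (-2·δp/p)² + (1·δy/y)²) = √(0.00997 + 0.000557 + 0.0114) = 0.148
Q = 3.88, so δQ = 0.148 × 3.88 = 0.574.

0.574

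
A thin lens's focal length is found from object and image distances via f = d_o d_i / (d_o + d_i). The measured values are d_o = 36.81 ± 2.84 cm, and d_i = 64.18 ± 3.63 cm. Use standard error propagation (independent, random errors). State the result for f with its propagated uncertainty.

23.39 ± 1.24 cm

∂f/∂d_o = (d_i/(d_o+d_i))² = 0.404;  ∂f/∂d_i = (d_o/(d_o+d_i))² = 0.133
δf = √((∂f/∂d_o · δd_o)² + (∂f/∂d_i · δd_i)²) = √(1.32 + 0.233) = 1.24 cm
f = 23.39 cm.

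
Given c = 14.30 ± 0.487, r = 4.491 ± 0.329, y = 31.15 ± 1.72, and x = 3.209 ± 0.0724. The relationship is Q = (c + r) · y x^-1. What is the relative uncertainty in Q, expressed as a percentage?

6.74%

Let u = c + r = 18.79. δu = √(δc² + δr²) = √(0.237 + 0.108) = 0.588, so δu/u = 0.0313.
Q is then a monomial in u, y, x:
δQ/Q = √((δu/u)² + (1·δy/y)² + (-1·δx/x)²) = √(0.000978 + 0.00305 + 0.000509) = 0.0674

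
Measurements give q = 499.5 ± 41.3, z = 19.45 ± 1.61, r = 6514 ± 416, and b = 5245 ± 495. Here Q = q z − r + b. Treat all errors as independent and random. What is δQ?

Let p = q·z = 9715. δp/p = √((1·δq/q)² + (1·δz/z)²) = √(0.00684 + 0.00685) = 0.117, so δp = 1140.
Q = p − r + b: δQ = √(δp² + δr² + δb²) = √(1.29e+06 + 1.73e+05 + 2.45e+05) = 1310

1310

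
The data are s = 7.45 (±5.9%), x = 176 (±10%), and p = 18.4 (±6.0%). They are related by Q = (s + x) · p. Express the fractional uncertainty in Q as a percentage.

Let u = s + x = 183. δu = √(δs² + δx²) = √(0.193 + 310) = 17.6, so δu/u = 0.0960.
Q is then a monomial in u, p:
δQ/Q = √((δu/u)² + (1·δp/p)²) = √(0.00921 + 0.00360) = 0.113

11.3%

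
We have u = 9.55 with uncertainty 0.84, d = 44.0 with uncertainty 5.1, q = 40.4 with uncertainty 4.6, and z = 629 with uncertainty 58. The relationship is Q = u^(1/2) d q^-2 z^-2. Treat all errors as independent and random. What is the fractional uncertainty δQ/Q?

Relative error in a monomial: (δQ/Q)² = Σ (nᵢ · δxᵢ/xᵢ)².
  (½·δu/u)² = (0.5×0.0880)² = 0.00193;  (1·δd/d)² = (1×0.116)² = 0.0134;  (-2·δq/q)² = (-2×0.114)² = 0.0519;  (-2·δz/z)² = (-2×0.0922)² = 0.0340
δQ/Q = √(0.101) = 0.318

0.318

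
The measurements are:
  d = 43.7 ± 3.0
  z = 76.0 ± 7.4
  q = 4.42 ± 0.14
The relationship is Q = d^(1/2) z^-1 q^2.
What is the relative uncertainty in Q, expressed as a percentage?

12.1%

Each factor contributes (exponent × relative error)² to (δQ/Q)²:
  (½·δd/d)² = (0.5×0.0686)² = 0.00118;  (-1·δz/z)² = (-1×0.0974)² = 0.00948;  (2·δq/q)² = (2×0.0317)² = 0.00401
δQ/Q = √(0.0147) = 0.121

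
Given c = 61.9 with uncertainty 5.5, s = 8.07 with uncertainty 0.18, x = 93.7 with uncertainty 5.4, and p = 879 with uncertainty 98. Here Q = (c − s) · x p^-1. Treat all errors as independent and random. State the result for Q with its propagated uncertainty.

5.74 ± 0.929

Let u = c − s = 53.8. δu = √(δc² + δs²) = √(30.2 + 0.0324) = 5.50, so δu/u = 0.102.
Q is then a monomial in u, x, p:
δQ/Q = √((δu/u)² + (1·δx/x)² + (-1·δp/p)²) = √(0.0105 + 0.00332 + 0.0124) = 0.162
Q = 5.74, so δQ = 0.162 × 5.74 = 0.929.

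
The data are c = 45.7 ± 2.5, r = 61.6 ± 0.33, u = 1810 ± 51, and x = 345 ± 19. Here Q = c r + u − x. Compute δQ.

164

Let p = c·r = 2820. δp/p = √((1·δc/c)² + (1·δr/r)²) = √(0.00299 + 2.87e-05) = 0.0550, so δp = 155.
Q = p + u − x: δQ = √(δp² + δu² + δx²) = √(23900 + 2600 + 361) = 164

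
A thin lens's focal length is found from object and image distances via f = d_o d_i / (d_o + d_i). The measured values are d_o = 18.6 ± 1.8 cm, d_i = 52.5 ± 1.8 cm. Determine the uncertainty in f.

0.989 cm

∂f/∂d_o = (d_i/(d_o+d_i))² = 0.545;  ∂f/∂d_i = (d_o/(d_o+d_i))² = 0.0684
δf = √((∂f/∂d_o · δd_o)² + (∂f/∂d_i · δd_i)²) = √(0.963 + 0.0152) = 0.989 cm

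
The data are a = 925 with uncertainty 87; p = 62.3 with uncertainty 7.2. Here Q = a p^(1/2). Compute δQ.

806

For a monomial Q ∝ a, p^(1/2), fractional errors add in quadrature:
  (1·δa/a)² = (1×0.0941)² = 0.00885;  (½·δp/p)² = (0.5×0.116)² = 0.00334
δQ/Q = √(0.0122) = 0.110
Q = 7300, so δQ = 0.110 × 7300 = 806.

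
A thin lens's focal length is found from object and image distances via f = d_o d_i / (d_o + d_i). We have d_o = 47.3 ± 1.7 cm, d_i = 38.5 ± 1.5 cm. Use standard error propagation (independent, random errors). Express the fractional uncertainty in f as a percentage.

2.69%

∂f/∂d_o = (d_i/(d_o+d_i))² = 0.201;  ∂f/∂d_i = (d_o/(d_o+d_i))² = 0.304
δf = √((∂f/∂d_o · δd_o)² + (∂f/∂d_i · δd_i)²) = √(0.117 + 0.208) = 0.570 cm
f = 21.2 cm, so δf/f = 0.570/21.2 = 0.0269.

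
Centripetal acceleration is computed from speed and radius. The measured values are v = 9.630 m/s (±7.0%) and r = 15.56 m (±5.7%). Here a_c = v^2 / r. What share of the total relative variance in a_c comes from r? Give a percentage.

14.2%

(δa_c/a_c)² = (2·δv/v)² + (-1·δr/r)²
  v term: (2×0.0700)² = 0.0196
  r term: (-1×0.0570)² = 0.00325
Total = 0.0228. Share from r = 0.00325/0.0228 = 0.142.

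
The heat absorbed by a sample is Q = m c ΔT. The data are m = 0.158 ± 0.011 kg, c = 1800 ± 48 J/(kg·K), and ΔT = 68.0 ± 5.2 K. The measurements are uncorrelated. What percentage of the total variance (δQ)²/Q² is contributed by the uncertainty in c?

6.23%

(δQ/Q)² = (1·δm/m)² + (1·δc/c)² + (1·δΔT/ΔT)²
  m term: (1×0.0696)² = 0.00485
  c term: (1×0.0267)² = 0.000711
  ΔT term: (1×0.0765)² = 0.00585
Total = 0.0114. Share from c = 0.000711/0.0114 = 0.0623.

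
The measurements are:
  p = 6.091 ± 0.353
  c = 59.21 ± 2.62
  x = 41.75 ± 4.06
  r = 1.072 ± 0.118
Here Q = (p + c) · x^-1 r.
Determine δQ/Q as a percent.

15.2%

Let u = p + c = 65.30. δu = √(δp² + δc²) = √(0.125 + 6.86) = 2.64, so δu/u = 0.0405.
Q is then a monomial in u, x, r:
δQ/Q = √((δu/u)² + (-1·δx/x)² + (1·δr/r)²) = √(0.00164 + 0.00946 + 0.0121) = 0.152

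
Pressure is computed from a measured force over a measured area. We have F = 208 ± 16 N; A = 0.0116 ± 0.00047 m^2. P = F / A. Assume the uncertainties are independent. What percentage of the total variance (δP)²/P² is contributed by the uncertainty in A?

21.7%

(δP/P)² = (1·δF/F)² + (-1·δA/A)²
  F term: (1×0.0769)² = 0.00592
  A term: (-1×0.0405)² = 0.00164
Total = 0.00756. Share from A = 0.00164/0.00756 = 0.217.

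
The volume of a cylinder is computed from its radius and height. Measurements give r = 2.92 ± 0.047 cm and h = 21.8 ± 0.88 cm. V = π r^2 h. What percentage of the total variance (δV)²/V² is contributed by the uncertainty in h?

61.1%

(δV/V)² = (2·δr/r)² + (1·δh/h)²
  r term: (2×0.0161)² = 0.00104
  h term: (1×0.0404)² = 0.00163
Total = 0.00267. Share from h = 0.00163/0.00267 = 0.611.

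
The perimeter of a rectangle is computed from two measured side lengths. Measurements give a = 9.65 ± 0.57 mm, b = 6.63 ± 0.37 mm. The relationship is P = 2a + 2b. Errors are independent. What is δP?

1.36 mm

Sums and differences: (δP)² = Σ (cᵢ δxᵢ)².
  (2·δa)² = 1.30;  (2·δb)² = 0.548
δP = √(1.85) = 1.36 mm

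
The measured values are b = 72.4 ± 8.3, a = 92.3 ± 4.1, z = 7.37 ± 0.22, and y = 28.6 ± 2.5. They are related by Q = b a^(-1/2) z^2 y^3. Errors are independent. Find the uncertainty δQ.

Products/powers → add relative errors in quadrature, weighted by exponent:
  (1·δb/b)² = (1×0.115)² = 0.0131;  (−½·δa/a)² = (-0.5×0.0444)² = 0.000493;  (2·δz/z)² = (2×0.0299)² = 0.00356;  (3·δy/y)² = (3×0.0874)² = 0.0688
δQ/Q = √(0.0860) = 0.293
Q = 9.58e+06, so δQ = 0.293 × 9.58e+06 = 2.81e+06.

2.81e+06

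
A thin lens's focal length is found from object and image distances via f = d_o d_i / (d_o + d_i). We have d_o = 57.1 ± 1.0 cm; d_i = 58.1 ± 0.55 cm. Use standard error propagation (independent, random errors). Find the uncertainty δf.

0.288 cm

∂f/∂d_o = (d_i/(d_o+d_i))² = 0.254;  ∂f/∂d_i = (d_o/(d_o+d_i))² = 0.246
δf = √((∂f/∂d_o · δd_o)² + (∂f/∂d_i · δd_i)²) = √(0.0647 + 0.0183) = 0.288 cm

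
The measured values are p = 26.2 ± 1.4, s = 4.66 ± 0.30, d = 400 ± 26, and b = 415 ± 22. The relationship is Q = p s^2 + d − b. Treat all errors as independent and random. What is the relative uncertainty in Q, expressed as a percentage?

15.6%

Let w = p·s^2 = 569. δw/w = √((1·δp/p)² + (2·δs/s)²) = √(0.00286 + 0.0166) = 0.139, so δw = 79.3.
Q = w + d − b: δQ = √(δw² + δd² + δb²) = √(6290 + 676 + 484) = 86.3
Q = 554, so δQ/Q = 86.3/554 = 0.156.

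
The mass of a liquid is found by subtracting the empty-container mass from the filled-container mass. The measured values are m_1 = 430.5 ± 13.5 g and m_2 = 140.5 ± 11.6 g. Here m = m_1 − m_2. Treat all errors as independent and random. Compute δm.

17.8 g

m is a linear combination, so absolute uncertainties add in quadrature:
  (δm_1)² = 182;  (δm_2)² = 135
δm = √(317) = 17.8 g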